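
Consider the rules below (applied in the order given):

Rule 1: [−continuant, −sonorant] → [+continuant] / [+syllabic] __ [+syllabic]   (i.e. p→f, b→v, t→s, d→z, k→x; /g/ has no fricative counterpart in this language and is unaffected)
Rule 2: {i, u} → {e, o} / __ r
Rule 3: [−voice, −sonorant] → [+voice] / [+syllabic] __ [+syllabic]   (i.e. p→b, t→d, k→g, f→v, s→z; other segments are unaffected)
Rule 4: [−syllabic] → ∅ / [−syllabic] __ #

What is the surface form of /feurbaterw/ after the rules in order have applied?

Rule 1 (intervocalic spirantization): /t/ is a stop between vowels /a/ and /e/, so it spirantizes to the fricative [s]. /feurbaterw/ → feurbaserw.
Rule 2 (pre-rhotic lowering): /u/ is a high vowel immediately before /r/, so it lowers to [o]. /feurbaserw/ → feorbaserw.
Rule 3 (intervocalic voicing): /s/ is a voiceless obstruent between vowels /a/ and /e/, so it voices to [z]. /feorbaserw/ → feorbazerw.
Rule 4 (final cluster simplification): /w/ is the second consonant of a word-final cluster /rw/, so it deletes. /feorbazerw/ → feorbazer.

feorbazer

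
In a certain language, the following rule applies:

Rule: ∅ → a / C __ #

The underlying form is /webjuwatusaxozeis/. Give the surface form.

the form ends in the consonant /s/, so [a] is inserted word-finally.
Surface form: [webjuwatusaxozeisa].

webjuwatusaxozeisa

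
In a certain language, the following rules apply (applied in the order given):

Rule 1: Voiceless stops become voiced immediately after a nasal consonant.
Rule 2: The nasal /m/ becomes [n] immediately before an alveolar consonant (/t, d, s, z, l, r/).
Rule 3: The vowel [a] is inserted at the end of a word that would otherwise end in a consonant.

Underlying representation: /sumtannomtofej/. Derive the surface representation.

Rule 1 (post-nasal voicing): /t/ is a voiceless stop immediately after the nasal /m/, so it voices to [d]. /t/ is a voiceless stop immediately after the nasal /m/, so it voices to [d]. /sumtannomtofej/ → sumdannomdofej.
Rule 2 (nasal place assimilation): /m/ precedes the alveolar consonant /d/, so it assimilates in place to [n]. /m/ precedes the alveolar consonant /d/, so it assimilates in place to [n]. /sumdannomdofej/ → sundannondofej.
Rule 3 (final a-epenthesis): the form ends in the consonant /j/, so [a] is inserted word-finally. /sundannondofej/ → sundannondofeja.

sundannondofeja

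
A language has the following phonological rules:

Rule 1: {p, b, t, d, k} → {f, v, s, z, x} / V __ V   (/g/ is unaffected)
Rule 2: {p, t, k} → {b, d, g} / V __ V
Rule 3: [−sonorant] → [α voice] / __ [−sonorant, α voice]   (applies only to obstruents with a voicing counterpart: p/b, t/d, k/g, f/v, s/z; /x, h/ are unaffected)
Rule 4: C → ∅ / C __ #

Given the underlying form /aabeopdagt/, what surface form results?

aaveobdak

Rule 1 (intervocalic spirantization): /b/ is a stop between vowels /a/ and /e/, so it spirantizes to the fricative [v]. /aabeopdagt/ → aaveopdagt.
Rule 2 (intervocalic voicing): no segment meets the environment; /aaveopdagt/ is unchanged.
Rule 3 (regressive voicing assimilation): /p/ precedes the voiced obstruent /d/, so it voices to [b] by assimilation. /g/ precedes the voiceless obstruent /t/, so it devoices to [k] by assimilation. /aaveopdagt/ → aaveobdakt.
Rule 4 (final cluster simplification): /t/ is the second consonant of a word-final cluster /kt/, so it deletes. /aaveobdakt/ → aaveobdak.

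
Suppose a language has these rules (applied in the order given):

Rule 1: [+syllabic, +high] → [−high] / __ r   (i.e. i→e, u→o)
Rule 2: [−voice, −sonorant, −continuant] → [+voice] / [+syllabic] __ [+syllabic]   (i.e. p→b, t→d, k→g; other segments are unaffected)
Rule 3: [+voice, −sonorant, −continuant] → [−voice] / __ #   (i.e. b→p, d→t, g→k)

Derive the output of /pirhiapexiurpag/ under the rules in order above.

Rule 1 (pre-rhotic lowering): /i/ is a high vowel immediately before /r/, so it lowers to [e]. /u/ is a high vowel immediately before /r/, so it lowers to [o]. /pirhiapexiurpag/ → perhiapexiorpag.
Rule 2 (intervocalic voicing): /p/ is a voiceless stop between vowels /a/ and /e/, so it voices to [b]. /perhiapexiorpag/ → perhiabexiorpag.
Rule 3 (final devoicing): /g/ is a voiced stop in word-final position, so it devoices to [k]. /perhiabexiorpag/ → perhiabexiorpak.

perhiabexiorpak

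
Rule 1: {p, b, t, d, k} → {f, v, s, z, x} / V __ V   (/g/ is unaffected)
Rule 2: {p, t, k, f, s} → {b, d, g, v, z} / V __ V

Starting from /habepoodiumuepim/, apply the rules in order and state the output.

Rule 1 (intervocalic spirantization): /b/ is a stop between vowels /a/ and /e/, so it spirantizes to the fricative [v]. /p/ is a stop between vowels /e/ and /o/, so it spirantizes to the fricative [f]. /d/ is a stop between vowels /o/ and /i/, so it spirantizes to the fricative [z]. /p/ is a stop between vowels /e/ and /i/, so it spirantizes to the fricative [f]. /habepoodiumuepim/ → havefooziumuefim.
Rule 2 (intervocalic voicing): /f/ is a voiceless obstruent between vowels /e/ and /o/, so it voices to [v]. /f/ is a voiceless obstruent between vowels /e/ and /i/, so it voices to [v]. /havefooziumuefim/ → havevooziumuevim.

havevooziumuevim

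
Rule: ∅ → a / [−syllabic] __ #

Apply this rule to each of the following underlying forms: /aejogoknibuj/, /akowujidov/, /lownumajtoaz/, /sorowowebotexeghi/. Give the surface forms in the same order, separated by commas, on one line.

/aejogoknibuj/: the form ends in the consonant /j/, so [a] is inserted word-finally. → [aejogoknibuja].
/akowujidov/: the form ends in the consonant /v/, so [a] is inserted word-finally. → [akowujidova].
/lownumajtoaz/: the form ends in the consonant /z/, so [a] is inserted word-finally. → [lownumajtoaza].
/sorowowebotexeghi/: the rule's environment is not met; surfaces unchanged as [sorowowebotexeghi].

aejogoknibuja, akowujidova, lownumajtoaza, sorowowebotexeghi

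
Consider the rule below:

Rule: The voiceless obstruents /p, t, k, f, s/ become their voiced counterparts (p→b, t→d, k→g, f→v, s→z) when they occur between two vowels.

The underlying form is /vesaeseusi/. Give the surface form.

/s/ is a voiceless obstruent between vowels /e/ and /a/, so it voices to [z].
/s/ is a voiceless obstruent between vowels /e/ and /e/, so it voices to [z].
/s/ is a voiceless obstruent between vowels /u/ and /i/, so it voices to [z].
Surface form: [vezaezeuzi].

vezaezeuzi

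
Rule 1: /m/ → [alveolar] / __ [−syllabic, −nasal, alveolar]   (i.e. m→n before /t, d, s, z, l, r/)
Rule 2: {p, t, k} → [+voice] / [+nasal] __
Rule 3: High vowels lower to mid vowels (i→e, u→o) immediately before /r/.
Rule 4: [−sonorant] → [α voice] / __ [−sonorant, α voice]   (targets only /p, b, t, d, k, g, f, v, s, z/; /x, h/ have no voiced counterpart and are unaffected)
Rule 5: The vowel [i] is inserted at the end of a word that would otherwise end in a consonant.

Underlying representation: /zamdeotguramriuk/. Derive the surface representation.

zandeodgoranriuki

Rule 1 (nasal place assimilation): /m/ precedes the alveolar consonant /d/, so it assimilates in place to [n]. /m/ precedes the alveolar consonant /r/, so it assimilates in place to [n]. /zamdeotguramriuk/ → zandeotguranriuk.
Rule 2 (post-nasal voicing): no segment meets the environment; /zandeotguranriuk/ is unchanged.
Rule 3 (pre-rhotic lowering): /u/ is a high vowel immediately before /r/, so it lowers to [o]. /zandeotguranriuk/ → zandeotgoranriuk.
Rule 4 (regressive voicing assimilation): /t/ precedes the voiced obstruent /g/, so it voices to [d] by assimilation. /zandeotgoranriuk/ → zandeodgoranriuk.
Rule 5 (final i-epenthesis): the form ends in the consonant /k/, so [i] is inserted word-finally. /zandeodgoranriuk/ → zandeodgoranriuki.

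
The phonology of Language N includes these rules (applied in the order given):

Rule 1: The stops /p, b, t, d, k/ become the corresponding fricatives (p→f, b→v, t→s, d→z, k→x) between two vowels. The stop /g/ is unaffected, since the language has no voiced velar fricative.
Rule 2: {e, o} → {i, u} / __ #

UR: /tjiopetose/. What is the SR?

Rule 1 (intervocalic spirantization): /p/ is a stop between vowels /o/ and /e/, so it spirantizes to the fricative [f]. /t/ is a stop between vowels /e/ and /o/, so it spirantizes to the fricative [s]. /tjiopetose/ → tjiofesose.
Rule 2 (final vowel raising): /e/ is a mid vowel in word-final position, so it raises to [i]. /tjiofesose/ → tjiofesosi.

tjiofesosi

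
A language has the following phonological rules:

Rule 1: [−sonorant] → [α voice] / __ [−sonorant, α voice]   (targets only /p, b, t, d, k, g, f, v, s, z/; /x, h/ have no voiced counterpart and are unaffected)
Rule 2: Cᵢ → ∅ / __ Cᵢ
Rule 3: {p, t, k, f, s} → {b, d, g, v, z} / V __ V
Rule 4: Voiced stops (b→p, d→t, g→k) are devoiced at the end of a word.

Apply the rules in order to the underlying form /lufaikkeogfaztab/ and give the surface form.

luvaigeokfastap

Rule 1 (regressive voicing assimilation): /g/ precedes the voiceless obstruent /f/, so it devoices to [k] by assimilation. /z/ precedes the voiceless obstruent /t/, so it devoices to [s] by assimilation. /lufaikkeogfaztab/ → lufaikkeokfastab.
Rule 2 (degemination): /kk/ is a geminate; the first /k/ deletes. /lufaikkeokfastab/ → lufaikeokfastab.
Rule 3 (intervocalic voicing): /f/ is a voiceless obstruent between vowels /u/ and /a/, so it voices to [v]. /k/ is a voiceless obstruent between vowels /i/ and /e/, so it voices to [g]. /lufaikeokfastab/ → luvaigeokfastab.
Rule 4 (final devoicing): /b/ is a voiced stop in word-final position, so it devoices to [p]. /luvaigeokfastab/ → luvaigeokfastap.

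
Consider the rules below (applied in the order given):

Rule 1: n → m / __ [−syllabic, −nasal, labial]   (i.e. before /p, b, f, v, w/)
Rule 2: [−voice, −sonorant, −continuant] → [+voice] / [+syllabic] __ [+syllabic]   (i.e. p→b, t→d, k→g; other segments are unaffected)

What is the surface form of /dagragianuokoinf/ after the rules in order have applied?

dagragianuogoimf

Rule 1 (nasal place assimilation): /n/ precedes the labial consonant /f/, so it assimilates in place to [m]. /dagragianuokoinf/ → dagragianuokoimf.
Rule 2 (intervocalic voicing): /k/ is a voiceless stop between vowels /o/ and /o/, so it voices to [g]. /dagragianuokoimf/ → dagragianuogoimf.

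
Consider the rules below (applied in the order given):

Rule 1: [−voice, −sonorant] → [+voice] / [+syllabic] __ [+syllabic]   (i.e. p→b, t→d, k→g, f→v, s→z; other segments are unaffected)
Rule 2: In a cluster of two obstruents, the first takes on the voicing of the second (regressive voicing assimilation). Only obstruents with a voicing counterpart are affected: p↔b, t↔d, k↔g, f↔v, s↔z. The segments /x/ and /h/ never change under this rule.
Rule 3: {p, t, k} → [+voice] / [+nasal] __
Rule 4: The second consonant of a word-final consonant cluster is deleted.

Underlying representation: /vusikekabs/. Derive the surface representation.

vuzigegap

Rule 1 (intervocalic voicing): /s/ is a voiceless obstruent between vowels /u/ and /i/, so it voices to [z]. /k/ is a voiceless obstruent between vowels /i/ and /e/, so it voices to [g]. /k/ is a voiceless obstruent between vowels /e/ and /a/, so it voices to [g]. /vusikekabs/ → vuzigegabs.
Rule 2 (regressive voicing assimilation): /b/ precedes the voiceless obstruent /s/, so it devoices to [p] by assimilation. /vuzigegabs/ → vuzigegaps.
Rule 3 (post-nasal voicing): no segment meets the environment; /vuzigegaps/ is unchanged.
Rule 4 (final cluster simplification): /s/ is the second consonant of a word-final cluster /ps/, so it deletes. /vuzigegaps/ → vuzigegap.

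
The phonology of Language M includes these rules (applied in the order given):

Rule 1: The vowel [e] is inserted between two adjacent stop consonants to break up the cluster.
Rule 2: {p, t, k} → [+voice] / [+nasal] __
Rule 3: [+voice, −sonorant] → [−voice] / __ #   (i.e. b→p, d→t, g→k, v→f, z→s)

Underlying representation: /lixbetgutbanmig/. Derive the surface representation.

lixbetegutebanmik

Rule 1 (stop-cluster e-epenthesis): /t/ and /g/ form a stop–stop cluster, so [e] is inserted between them. /t/ and /b/ form a stop–stop cluster, so [e] is inserted between them. /lixbetgutbanmig/ → lixbetegutebanmig.
Rule 2 (post-nasal voicing): no segment meets the environment; /lixbetegutebanmig/ is unchanged.
Rule 3 (final devoicing): /g/ is a voiced obstruent in word-final position, so it devoices to [k]. /lixbetegutebanmig/ → lixbetegutebanmik.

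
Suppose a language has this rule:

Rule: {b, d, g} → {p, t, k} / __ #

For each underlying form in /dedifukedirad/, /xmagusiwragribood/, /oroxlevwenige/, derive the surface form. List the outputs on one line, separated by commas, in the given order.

/dedifukedirad/: /d/ is a voiced stop in word-final position, so it devoices to [t]. → [dedifukedirat].
/xmagusiwragribood/: /d/ is a voiced stop in word-final position, so it devoices to [t]. → [xmagusiwragriboot].
/oroxlevwenige/: the rule's environment is not met; surfaces unchanged as [oroxlevwenige].

dedifukedirat, xmagusiwragriboot, oroxlevwenige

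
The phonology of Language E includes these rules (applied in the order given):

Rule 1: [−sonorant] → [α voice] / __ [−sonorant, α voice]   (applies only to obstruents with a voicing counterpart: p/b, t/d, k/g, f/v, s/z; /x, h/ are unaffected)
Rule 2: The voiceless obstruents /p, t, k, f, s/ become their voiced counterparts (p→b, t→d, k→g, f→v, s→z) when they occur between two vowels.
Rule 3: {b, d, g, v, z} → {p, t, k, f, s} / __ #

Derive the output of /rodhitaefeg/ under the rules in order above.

Rule 1 (regressive voicing assimilation): /d/ precedes the voiceless obstruent /h/, so it devoices to [t] by assimilation. /rodhitaefeg/ → rothitaefeg.
Rule 2 (intervocalic voicing): /t/ is a voiceless obstruent between vowels /i/ and /a/, so it voices to [d]. /f/ is a voiceless obstruent between vowels /e/ and /e/, so it voices to [v]. /rothitaefeg/ → rothidaeveg.
Rule 3 (final devoicing): /g/ is a voiced obstruent in word-final position, so it devoices to [k]. /rothidaeveg/ → rothidaevek.

rothidaevek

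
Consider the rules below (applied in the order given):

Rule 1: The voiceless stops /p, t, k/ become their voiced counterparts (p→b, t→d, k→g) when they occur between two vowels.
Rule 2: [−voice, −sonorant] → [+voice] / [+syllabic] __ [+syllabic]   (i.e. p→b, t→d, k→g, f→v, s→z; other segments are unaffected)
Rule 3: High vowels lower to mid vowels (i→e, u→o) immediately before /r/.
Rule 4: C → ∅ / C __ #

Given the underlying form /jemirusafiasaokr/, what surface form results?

jemeruzaviazaok

Rule 1 (intervocalic voicing): no segment meets the environment; /jemirusafiasaokr/ is unchanged.
Rule 2 (intervocalic voicing): /s/ is a voiceless obstruent between vowels /u/ and /a/, so it voices to [z]. /f/ is a voiceless obstruent between vowels /a/ and /i/, so it voices to [v]. /s/ is a voiceless obstruent between vowels /a/ and /a/, so it voices to [z]. /jemirusafiasaokr/ → jemiruzaviazaokr.
Rule 3 (pre-rhotic lowering): /i/ is a high vowel immediately before /r/, so it lowers to [e]. /jemiruzaviazaokr/ → jemeruzaviazaokr.
Rule 4 (final cluster simplification): /r/ is the second consonant of a word-final cluster /kr/, so it deletes. /jemeruzaviazaokr/ → jemeruzaviazaok.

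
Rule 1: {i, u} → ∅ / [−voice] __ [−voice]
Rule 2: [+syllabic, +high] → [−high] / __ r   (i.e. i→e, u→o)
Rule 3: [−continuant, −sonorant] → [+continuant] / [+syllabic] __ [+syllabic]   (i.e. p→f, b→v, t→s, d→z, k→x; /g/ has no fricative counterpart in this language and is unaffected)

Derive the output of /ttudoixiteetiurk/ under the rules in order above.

ttuzoixteesiork

Rule 1 (high vowel syncope): /i/ is a high vowel flanked by voiceless consonants /x/ and /t/, so it deletes. /ttudoixiteetiurk/ → ttudoixteetiurk.
Rule 2 (pre-rhotic lowering): /u/ is a high vowel immediately before /r/, so it lowers to [o]. /ttudoixteetiurk/ → ttudoixteetiork.
Rule 3 (intervocalic spirantization): /d/ is a stop between vowels /u/ and /o/, so it spirantizes to the fricative [z]. /t/ is a stop between vowels /e/ and /i/, so it spirantizes to the fricative [s]. /ttudoixteetiork/ → ttuzoixteesiork.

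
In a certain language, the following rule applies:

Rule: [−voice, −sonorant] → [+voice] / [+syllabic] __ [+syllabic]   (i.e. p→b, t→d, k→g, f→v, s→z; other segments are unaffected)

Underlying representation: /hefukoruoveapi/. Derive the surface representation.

hevugoruoveabi

/f/ is a voiceless obstruent between vowels /e/ and /u/, so it voices to [v].
/k/ is a voiceless obstruent between vowels /u/ and /o/, so it voices to [g].
/p/ is a voiceless obstruent between vowels /a/ and /i/, so it voices to [b].
Surface form: [hevugoruoveabi].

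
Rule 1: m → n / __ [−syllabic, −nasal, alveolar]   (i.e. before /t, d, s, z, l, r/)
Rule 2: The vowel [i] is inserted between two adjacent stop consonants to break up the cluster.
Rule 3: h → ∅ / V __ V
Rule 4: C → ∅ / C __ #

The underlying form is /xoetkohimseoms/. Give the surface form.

Rule 1 (nasal place assimilation): /m/ precedes the alveolar consonant /s/, so it assimilates in place to [n]. /m/ precedes the alveolar consonant /s/, so it assimilates in place to [n]. /xoetkohimseoms/ → xoetkohinseons.
Rule 2 (stop-cluster i-epenthesis): /t/ and /k/ form a stop–stop cluster, so [i] is inserted between them. /xoetkohinseons/ → xoetikohinseons.
Rule 3 (intervocalic h-deletion): /h/ occurs between vowels /o/ and /i/, so it deletes. /xoetikohinseons/ → xoetikoinseons.
Rule 4 (final cluster simplification): /s/ is the second consonant of a word-final cluster /ns/, so it deletes. /xoetikoinseons/ → xoetikoinseon.

xoetikoinseon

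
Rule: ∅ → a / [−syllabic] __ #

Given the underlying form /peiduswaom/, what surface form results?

the form ends in the consonant /m/, so [a] is inserted word-finally.
Surface form: [peiduswaoma].

peiduswaoma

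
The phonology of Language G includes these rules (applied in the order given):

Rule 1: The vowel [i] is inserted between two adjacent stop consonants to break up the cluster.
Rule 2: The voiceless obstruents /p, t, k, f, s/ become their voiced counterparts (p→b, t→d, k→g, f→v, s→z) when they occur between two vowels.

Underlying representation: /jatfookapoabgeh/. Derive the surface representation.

Rule 1 (stop-cluster i-epenthesis): /b/ and /g/ form a stop–stop cluster, so [i] is inserted between them. /jatfookapoabgeh/ → jatfookapoabigeh.
Rule 2 (intervocalic voicing): /k/ is a voiceless obstruent between vowels /o/ and /a/, so it voices to [g]. /p/ is a voiceless obstruent between vowels /a/ and /o/, so it voices to [b]. /jatfookapoabigeh/ → jatfoogaboabigeh.

jatfoogaboabigeh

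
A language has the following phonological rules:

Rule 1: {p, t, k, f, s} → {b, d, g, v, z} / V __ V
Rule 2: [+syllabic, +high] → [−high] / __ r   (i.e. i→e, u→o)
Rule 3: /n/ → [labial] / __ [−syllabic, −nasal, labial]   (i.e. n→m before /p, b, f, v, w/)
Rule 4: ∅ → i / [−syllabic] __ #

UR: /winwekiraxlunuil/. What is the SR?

wimwegeraxlunuili

Rule 1 (intervocalic voicing): /k/ is a voiceless obstruent between vowels /e/ and /i/, so it voices to [g]. /winwekiraxlunuil/ → winwegiraxlunuil.
Rule 2 (pre-rhotic lowering): /i/ is a high vowel immediately before /r/, so it lowers to [e]. /winwegiraxlunuil/ → winwegeraxlunuil.
Rule 3 (nasal place assimilation): /n/ precedes the labial consonant /w/, so it assimilates in place to [m]. /winwegeraxlunuil/ → wimwegeraxlunuil.
Rule 4 (final i-epenthesis): the form ends in the consonant /l/, so [i] is inserted word-finally. /wimwegeraxlunuil/ → wimwegeraxlunuili.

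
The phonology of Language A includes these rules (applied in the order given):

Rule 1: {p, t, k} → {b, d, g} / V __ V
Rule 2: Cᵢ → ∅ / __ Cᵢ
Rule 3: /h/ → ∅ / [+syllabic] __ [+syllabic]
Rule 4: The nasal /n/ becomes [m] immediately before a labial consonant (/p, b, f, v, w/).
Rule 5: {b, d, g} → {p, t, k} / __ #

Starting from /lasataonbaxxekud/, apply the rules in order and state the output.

lasadaombaxegut

Rule 1 (intervocalic voicing): /t/ is a voiceless stop between vowels /a/ and /a/, so it voices to [d]. /k/ is a voiceless stop between vowels /e/ and /u/, so it voices to [g]. /lasataonbaxxekud/ → lasadaonbaxxegud.
Rule 2 (degemination): /xx/ is a geminate; the first /x/ deletes. /lasadaonbaxxegud/ → lasadaonbaxegud.
Rule 3 (intervocalic h-deletion): no segment meets the environment; /lasadaonbaxegud/ is unchanged.
Rule 4 (nasal place assimilation): /n/ precedes the labial consonant /b/, so it assimilates in place to [m]. /lasadaonbaxegud/ → lasadaombaxegud.
Rule 5 (final devoicing): /d/ is a voiced stop in word-final position, so it devoices to [t]. /lasadaombaxegud/ → lasadaombaxegut.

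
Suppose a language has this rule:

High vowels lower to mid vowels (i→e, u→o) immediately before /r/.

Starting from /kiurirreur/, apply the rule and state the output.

Scanning /kiurirreur/: /i/ at position 2 is not in the conditioning environment; /u/ is a high vowel immediately before /r/, so it lowers to [o]; /i/ is a high vowel immediately before /r/, so it lowers to [e]; /u/ is a high vowel immediately before /r/, so it lowers to [o].
Result: [kiorerreor].

kiorerreor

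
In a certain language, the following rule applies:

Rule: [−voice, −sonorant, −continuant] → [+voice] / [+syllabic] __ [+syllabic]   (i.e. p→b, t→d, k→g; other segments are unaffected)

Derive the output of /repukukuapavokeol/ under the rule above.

rebuguguabavogeol

/p/ is a voiceless stop between vowels /e/ and /u/, so it voices to [b].
/k/ is a voiceless stop between vowels /u/ and /u/, so it voices to [g].
/k/ is a voiceless stop between vowels /u/ and /u/, so it voices to [g].
/p/ is a voiceless stop between vowels /a/ and /a/, so it voices to [b].
/k/ is a voiceless stop between vowels /o/ and /e/, so it voices to [g].
Surface form: [rebuguguabavogeol].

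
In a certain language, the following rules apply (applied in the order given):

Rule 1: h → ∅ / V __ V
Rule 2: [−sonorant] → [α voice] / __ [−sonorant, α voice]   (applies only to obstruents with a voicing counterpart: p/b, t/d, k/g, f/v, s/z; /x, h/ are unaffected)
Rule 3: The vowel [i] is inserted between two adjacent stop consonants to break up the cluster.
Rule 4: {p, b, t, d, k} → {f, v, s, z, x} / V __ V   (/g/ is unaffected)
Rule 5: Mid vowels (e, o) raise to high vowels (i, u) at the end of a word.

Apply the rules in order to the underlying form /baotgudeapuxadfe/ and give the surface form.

baoziguzeafuxatfi

Rule 1 (intervocalic h-deletion): no segment meets the environment; /baotgudeapuxadfe/ is unchanged.
Rule 2 (regressive voicing assimilation): /t/ precedes the voiced obstruent /g/, so it voices to [d] by assimilation. /d/ precedes the voiceless obstruent /f/, so it devoices to [t] by assimilation. /baotgudeapuxadfe/ → baodgudeapuxatfe.
Rule 3 (stop-cluster i-epenthesis): /d/ and /g/ form a stop–stop cluster, so [i] is inserted between them. /baodgudeapuxatfe/ → baodigudeapuxatfe.
Rule 4 (intervocalic spirantization): /d/ is a stop between vowels /o/ and /i/, so it spirantizes to the fricative [z]. /d/ is a stop between vowels /u/ and /e/, so it spirantizes to the fricative [z]. /p/ is a stop between vowels /a/ and /u/, so it spirantizes to the fricative [f]. /baodigudeapuxatfe/ → baoziguzeafuxatfe.
Rule 5 (final vowel raising): /e/ is a mid vowel in word-final position, so it raises to [i]. /baoziguzeafuxatfe/ → baoziguzeafuxatfi.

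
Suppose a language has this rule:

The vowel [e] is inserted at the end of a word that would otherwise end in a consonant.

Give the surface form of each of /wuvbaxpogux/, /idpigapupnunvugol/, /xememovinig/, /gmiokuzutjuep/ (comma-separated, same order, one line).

wuvbaxpoguxe, idpigapupnunvugole, xememovinige, gmiokuzutjuepe

/wuvbaxpogux/: the form ends in the consonant /x/, so [e] is inserted word-finally. → [wuvbaxpoguxe].
/idpigapupnunvugol/: the form ends in the consonant /l/, so [e] is inserted word-finally. → [idpigapupnunvugole].
/xememovinig/: the form ends in the consonant /g/, so [e] is inserted word-finally. → [xememovinige].
/gmiokuzutjuep/: the form ends in the consonant /p/, so [e] is inserted word-finally. → [gmiokuzutjuepe].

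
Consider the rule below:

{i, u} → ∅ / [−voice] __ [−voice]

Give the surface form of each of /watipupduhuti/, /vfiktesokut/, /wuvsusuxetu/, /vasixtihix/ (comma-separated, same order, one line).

watppduhti, vfktesokt, wuvssxetu, vasxthx

/watipupduhuti/: /i/ is a high vowel flanked by voiceless consonants /t/ and /p/, so it deletes. /u/ is a high vowel flanked by voiceless consonants /p/ and /p/, so it deletes. /u/ is a high vowel flanked by voiceless consonants /h/ and /t/, so it deletes. → [watppduhti].
/vfiktesokut/: /i/ is a high vowel flanked by voiceless consonants /f/ and /k/, so it deletes. /u/ is a high vowel flanked by voiceless consonants /k/ and /t/, so it deletes. → [vfktesokt].
/wuvsusuxetu/: /u/ is a high vowel flanked by voiceless consonants /s/ and /s/, so it deletes. /u/ is a high vowel flanked by voiceless consonants /s/ and /x/, so it deletes. → [wuvssxetu].
/vasixtihix/: /i/ is a high vowel flanked by voiceless consonants /s/ and /x/, so it deletes. /i/ is a high vowel flanked by voiceless consonants /t/ and /h/, so it deletes. /i/ is a high vowel flanked by voiceless consonants /h/ and /x/, so it deletes. → [vasxthx].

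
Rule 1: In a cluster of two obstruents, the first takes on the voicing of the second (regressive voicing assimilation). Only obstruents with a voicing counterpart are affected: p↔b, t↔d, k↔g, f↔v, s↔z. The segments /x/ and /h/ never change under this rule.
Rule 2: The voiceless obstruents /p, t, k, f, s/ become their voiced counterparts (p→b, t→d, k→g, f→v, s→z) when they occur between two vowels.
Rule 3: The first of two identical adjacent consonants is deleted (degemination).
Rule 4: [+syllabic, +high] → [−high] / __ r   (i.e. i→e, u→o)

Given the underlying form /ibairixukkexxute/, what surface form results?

Rule 1 (regressive voicing assimilation): no segment meets the environment; /ibairixukkexxute/ is unchanged.
Rule 2 (intervocalic voicing): /t/ is a voiceless obstruent between vowels /u/ and /e/, so it voices to [d]. /ibairixukkexxute/ → ibairixukkexxude.
Rule 3 (degemination): /kk/ is a geminate; the first /k/ deletes. /xx/ is a geminate; the first /x/ deletes. /ibairixukkexxude/ → ibairixukexude.
Rule 4 (pre-rhotic lowering): /i/ is a high vowel immediately before /r/, so it lowers to [e]. /ibairixukexude/ → ibaerixukexude.

ibaerixukexude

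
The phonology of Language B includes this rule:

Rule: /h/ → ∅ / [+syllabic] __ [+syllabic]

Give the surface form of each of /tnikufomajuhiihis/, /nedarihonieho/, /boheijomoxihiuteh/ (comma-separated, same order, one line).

/tnikufomajuhiihis/: /h/ occurs between vowels /u/ and /i/, so it deletes. /h/ occurs between vowels /i/ and /i/, so it deletes. → [tnikufomajuiiis].
/nedarihonieho/: /h/ occurs between vowels /i/ and /o/, so it deletes. /h/ occurs between vowels /e/ and /o/, so it deletes. → [nedarionieo].
/boheijomoxihiuteh/: /h/ occurs between vowels /o/ and /e/, so it deletes. /h/ occurs between vowels /i/ and /i/, so it deletes. → [boeijomoxiiuteh].

tnikufomajuiiis, nedarionieo, boeijomoxiiuteh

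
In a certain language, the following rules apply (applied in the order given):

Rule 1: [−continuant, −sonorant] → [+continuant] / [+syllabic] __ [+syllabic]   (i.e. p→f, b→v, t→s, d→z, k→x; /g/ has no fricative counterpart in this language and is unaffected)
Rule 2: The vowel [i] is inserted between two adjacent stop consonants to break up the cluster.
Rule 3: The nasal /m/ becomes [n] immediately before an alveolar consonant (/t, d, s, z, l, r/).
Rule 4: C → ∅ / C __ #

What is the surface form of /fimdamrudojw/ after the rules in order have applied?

findanruzoj

Rule 1 (intervocalic spirantization): /d/ is a stop between vowels /u/ and /o/, so it spirantizes to the fricative [z]. /fimdamrudojw/ → fimdamruzojw.
Rule 2 (stop-cluster i-epenthesis): no segment meets the environment; /fimdamruzojw/ is unchanged.
Rule 3 (nasal place assimilation): /m/ precedes the alveolar consonant /d/, so it assimilates in place to [n]. /m/ precedes the alveolar consonant /r/, so it assimilates in place to [n]. /fimdamruzojw/ → findanruzojw.
Rule 4 (final cluster simplification): /w/ is the second consonant of a word-final cluster /jw/, so it deletes. /findanruzojw/ → findanruzoj.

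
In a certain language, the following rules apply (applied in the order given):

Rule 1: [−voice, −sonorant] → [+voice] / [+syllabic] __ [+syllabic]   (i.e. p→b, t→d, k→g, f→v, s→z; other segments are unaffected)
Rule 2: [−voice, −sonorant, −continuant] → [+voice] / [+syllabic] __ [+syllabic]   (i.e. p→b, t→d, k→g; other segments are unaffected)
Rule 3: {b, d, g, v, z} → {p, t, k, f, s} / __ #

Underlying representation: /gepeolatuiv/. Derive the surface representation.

Rule 1 (intervocalic voicing): /p/ is a voiceless obstruent between vowels /e/ and /e/, so it voices to [b]. /t/ is a voiceless obstruent between vowels /a/ and /u/, so it voices to [d]. /gepeolatuiv/ → gebeoladuiv.
Rule 2 (intervocalic voicing): no segment meets the environment; /gebeoladuiv/ is unchanged.
Rule 3 (final devoicing): /v/ is a voiced obstruent in word-final position, so it devoices to [f]. /gebeoladuiv/ → gebeoladuif.

gebeoladuif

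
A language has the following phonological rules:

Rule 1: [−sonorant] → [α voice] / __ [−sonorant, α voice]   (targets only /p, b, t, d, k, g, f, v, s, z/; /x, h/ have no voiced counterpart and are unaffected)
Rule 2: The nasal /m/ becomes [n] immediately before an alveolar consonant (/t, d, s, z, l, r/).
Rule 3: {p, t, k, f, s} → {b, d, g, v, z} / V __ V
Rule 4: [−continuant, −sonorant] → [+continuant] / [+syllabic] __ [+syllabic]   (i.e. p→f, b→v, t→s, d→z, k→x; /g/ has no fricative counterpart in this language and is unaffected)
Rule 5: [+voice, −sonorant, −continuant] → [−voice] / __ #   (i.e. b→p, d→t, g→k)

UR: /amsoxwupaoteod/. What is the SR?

Rule 1 (regressive voicing assimilation): no segment meets the environment; /amsoxwupaoteod/ is unchanged.
Rule 2 (nasal place assimilation): /m/ precedes the alveolar consonant /s/, so it assimilates in place to [n]. /amsoxwupaoteod/ → ansoxwupaoteod.
Rule 3 (intervocalic voicing): /p/ is a voiceless obstruent between vowels /u/ and /a/, so it voices to [b]. /t/ is a voiceless obstruent between vowels /o/ and /e/, so it voices to [d]. /ansoxwupaoteod/ → ansoxwubaodeod.
Rule 4 (intervocalic spirantization): /b/ is a stop between vowels /u/ and /a/, so it spirantizes to the fricative [v]. /d/ is a stop between vowels /o/ and /e/, so it spirantizes to the fricative [z]. /ansoxwubaodeod/ → ansoxwuvaozeod.
Rule 5 (final devoicing): /d/ is a voiced stop in word-final position, so it devoices to [t]. /ansoxwuvaozeod/ → ansoxwuvaozeot.

ansoxwuvaozeot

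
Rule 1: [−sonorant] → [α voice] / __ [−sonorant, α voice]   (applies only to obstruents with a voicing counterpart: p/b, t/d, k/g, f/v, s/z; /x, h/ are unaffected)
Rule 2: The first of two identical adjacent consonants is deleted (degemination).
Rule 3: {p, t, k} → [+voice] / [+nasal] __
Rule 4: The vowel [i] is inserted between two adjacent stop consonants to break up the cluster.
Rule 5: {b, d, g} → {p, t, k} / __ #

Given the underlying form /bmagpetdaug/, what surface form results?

bmakipedauk

Rule 1 (regressive voicing assimilation): /g/ precedes the voiceless obstruent /p/, so it devoices to [k] by assimilation. /t/ precedes the voiced obstruent /d/, so it voices to [d] by assimilation. /bmagpetdaug/ → bmakpeddaug.
Rule 2 (degemination): /dd/ is a geminate; the first /d/ deletes. /bmakpeddaug/ → bmakpedaug.
Rule 3 (post-nasal voicing): no segment meets the environment; /bmakpedaug/ is unchanged.
Rule 4 (stop-cluster i-epenthesis): /k/ and /p/ form a stop–stop cluster, so [i] is inserted between them. /bmakpedaug/ → bmakipedaug.
Rule 5 (final devoicing): /g/ is a voiced stop in word-final position, so it devoices to [k]. /bmakipedaug/ → bmakipedauk.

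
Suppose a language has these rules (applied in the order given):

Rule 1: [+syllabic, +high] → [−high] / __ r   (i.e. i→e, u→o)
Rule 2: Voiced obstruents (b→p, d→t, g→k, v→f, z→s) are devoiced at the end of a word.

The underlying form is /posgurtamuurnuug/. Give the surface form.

Rule 1 (pre-rhotic lowering): /u/ is a high vowel immediately before /r/, so it lowers to [o]. /u/ is a high vowel immediately before /r/, so it lowers to [o]. /posgurtamuurnuug/ → posgortamuornuug.
Rule 2 (final devoicing): /g/ is a voiced obstruent in word-final position, so it devoices to [k]. /posgortamuornuug/ → posgortamuornuuk.

posgortamuornuuk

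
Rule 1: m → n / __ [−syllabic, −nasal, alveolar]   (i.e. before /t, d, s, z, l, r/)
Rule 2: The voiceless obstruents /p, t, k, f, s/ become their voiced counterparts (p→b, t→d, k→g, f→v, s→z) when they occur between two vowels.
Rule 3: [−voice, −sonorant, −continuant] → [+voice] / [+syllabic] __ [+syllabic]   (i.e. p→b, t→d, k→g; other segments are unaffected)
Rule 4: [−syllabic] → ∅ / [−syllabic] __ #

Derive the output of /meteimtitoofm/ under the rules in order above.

Rule 1 (nasal place assimilation): /m/ precedes the alveolar consonant /t/, so it assimilates in place to [n]. /meteimtitoofm/ → meteintitoofm.
Rule 2 (intervocalic voicing): /t/ is a voiceless obstruent between vowels /e/ and /e/, so it voices to [d]. /t/ is a voiceless obstruent between vowels /i/ and /o/, so it voices to [d]. /meteintitoofm/ → medeintidoofm.
Rule 3 (intervocalic voicing): no segment meets the environment; /medeintidoofm/ is unchanged.
Rule 4 (final cluster simplification): /m/ is the second consonant of a word-final cluster /fm/, so it deletes. /medeintidoofm/ → medeintidoof.

medeintidoof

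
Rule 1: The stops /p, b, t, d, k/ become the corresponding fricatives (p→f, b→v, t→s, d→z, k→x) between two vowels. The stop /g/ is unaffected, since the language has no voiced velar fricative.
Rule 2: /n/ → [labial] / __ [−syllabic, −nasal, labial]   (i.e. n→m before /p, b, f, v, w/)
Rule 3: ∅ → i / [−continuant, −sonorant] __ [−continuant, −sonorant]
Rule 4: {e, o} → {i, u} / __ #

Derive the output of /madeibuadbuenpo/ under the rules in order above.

mazeivuadibuempu

Rule 1 (intervocalic spirantization): /d/ is a stop between vowels /a/ and /e/, so it spirantizes to the fricative [z]. /b/ is a stop between vowels /i/ and /u/, so it spirantizes to the fricative [v]. /madeibuadbuenpo/ → mazeivuadbuenpo.
Rule 2 (nasal place assimilation): /n/ precedes the labial consonant /p/, so it assimilates in place to [m]. /mazeivuadbuenpo/ → mazeivuadbuempo.
Rule 3 (stop-cluster i-epenthesis): /d/ and /b/ form a stop–stop cluster, so [i] is inserted between them. /mazeivuadbuempo/ → mazeivuadibuempo.
Rule 4 (final vowel raising): /o/ is a mid vowel in word-final position, so it raises to [u]. /mazeivuadibuempo/ → mazeivuadibuempu.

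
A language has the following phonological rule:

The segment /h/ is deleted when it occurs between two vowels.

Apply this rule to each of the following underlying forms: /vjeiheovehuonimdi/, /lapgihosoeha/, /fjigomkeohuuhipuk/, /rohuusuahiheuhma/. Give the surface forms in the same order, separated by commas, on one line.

vjeieoveuonimdi, lapgiosoea, fjigomkeouuipuk, rouusuaieuhma

/vjeiheovehuonimdi/: /h/ occurs between vowels /i/ and /e/, so it deletes. /h/ occurs between vowels /e/ and /u/, so it deletes. → [vjeieoveuonimdi].
/lapgihosoeha/: /h/ occurs between vowels /i/ and /o/, so it deletes. /h/ occurs between vowels /e/ and /a/, so it deletes. → [lapgiosoea].
/fjigomkeohuuhipuk/: /h/ occurs between vowels /o/ and /u/, so it deletes. /h/ occurs between vowels /u/ and /i/, so it deletes. → [fjigomkeouuipuk].
/rohuusuahiheuhma/: /h/ occurs between vowels /o/ and /u/, so it deletes. /h/ occurs between vowels /a/ and /i/, so it deletes. /h/ occurs between vowels /i/ and /e/, so it deletes. → [rouusuaieuhma].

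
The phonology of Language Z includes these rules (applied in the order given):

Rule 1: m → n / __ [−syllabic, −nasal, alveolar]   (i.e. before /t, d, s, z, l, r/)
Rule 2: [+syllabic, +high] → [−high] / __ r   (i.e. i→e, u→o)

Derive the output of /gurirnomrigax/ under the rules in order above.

gorernonrigax

Rule 1 (nasal place assimilation): /m/ precedes the alveolar consonant /r/, so it assimilates in place to [n]. /gurirnomrigax/ → gurirnonrigax.
Rule 2 (pre-rhotic lowering): /u/ is a high vowel immediately before /r/, so it lowers to [o]. /i/ is a high vowel immediately before /r/, so it lowers to [e]. /gurirnonrigax/ → gorernonrigax.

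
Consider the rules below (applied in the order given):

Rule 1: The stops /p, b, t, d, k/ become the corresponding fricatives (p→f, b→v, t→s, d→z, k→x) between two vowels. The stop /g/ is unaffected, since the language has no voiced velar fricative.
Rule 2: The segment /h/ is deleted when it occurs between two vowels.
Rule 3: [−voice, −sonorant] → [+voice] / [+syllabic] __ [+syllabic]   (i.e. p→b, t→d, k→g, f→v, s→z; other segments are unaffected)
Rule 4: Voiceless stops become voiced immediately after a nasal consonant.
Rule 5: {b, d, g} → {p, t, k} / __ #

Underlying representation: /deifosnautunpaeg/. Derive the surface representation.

Rule 1 (intervocalic spirantization): /t/ is a stop between vowels /u/ and /u/, so it spirantizes to the fricative [s]. /deifosnautunpaeg/ → deifosnausunpaeg.
Rule 2 (intervocalic h-deletion): no segment meets the environment; /deifosnausunpaeg/ is unchanged.
Rule 3 (intervocalic voicing): /f/ is a voiceless obstruent between vowels /i/ and /o/, so it voices to [v]. /s/ is a voiceless obstruent between vowels /u/ and /u/, so it voices to [z]. /deifosnausunpaeg/ → deivosnauzunpaeg.
Rule 4 (post-nasal voicing): /p/ is a voiceless stop immediately after the nasal /n/, so it voices to [b]. /deivosnauzunpaeg/ → deivosnauzunbaeg.
Rule 5 (final devoicing): /g/ is a voiced stop in word-final position, so it devoices to [k]. /deivosnauzunbaeg/ → deivosnauzunbaek.

deivosnauzunbaek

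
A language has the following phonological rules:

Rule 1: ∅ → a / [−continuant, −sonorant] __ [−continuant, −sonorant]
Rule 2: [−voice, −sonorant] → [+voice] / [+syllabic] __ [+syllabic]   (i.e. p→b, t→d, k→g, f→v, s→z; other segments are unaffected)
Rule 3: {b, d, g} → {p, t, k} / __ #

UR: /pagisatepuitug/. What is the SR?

Rule 1 (stop-cluster a-epenthesis): no segment meets the environment; /pagisatepuitug/ is unchanged.
Rule 2 (intervocalic voicing): /s/ is a voiceless obstruent between vowels /i/ and /a/, so it voices to [z]. /t/ is a voiceless obstruent between vowels /a/ and /e/, so it voices to [d]. /p/ is a voiceless obstruent between vowels /e/ and /u/, so it voices to [b]. /t/ is a voiceless obstruent between vowels /i/ and /u/, so it voices to [d]. /pagisatepuitug/ → pagizadebuidug.
Rule 3 (final devoicing): /g/ is a voiced stop in word-final position, so it devoices to [k]. /pagizadebuidug/ → pagizadebuiduk.

pagizadebuiduk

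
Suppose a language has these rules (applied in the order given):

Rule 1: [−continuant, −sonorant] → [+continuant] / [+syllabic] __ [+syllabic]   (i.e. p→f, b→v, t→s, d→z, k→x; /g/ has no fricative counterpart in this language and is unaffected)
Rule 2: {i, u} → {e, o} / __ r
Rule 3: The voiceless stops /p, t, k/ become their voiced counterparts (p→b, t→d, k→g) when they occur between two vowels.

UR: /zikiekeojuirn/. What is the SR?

Rule 1 (intervocalic spirantization): /k/ is a stop between vowels /i/ and /i/, so it spirantizes to the fricative [x]. /k/ is a stop between vowels /e/ and /e/, so it spirantizes to the fricative [x]. /zikiekeojuirn/ → zixiexeojuirn.
Rule 2 (pre-rhotic lowering): /i/ is a high vowel immediately before /r/, so it lowers to [e]. /zixiexeojuirn/ → zixiexeojuern.
Rule 3 (intervocalic voicing): no segment meets the environment; /zixiexeojuern/ is unchanged.

zixiexeojuern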